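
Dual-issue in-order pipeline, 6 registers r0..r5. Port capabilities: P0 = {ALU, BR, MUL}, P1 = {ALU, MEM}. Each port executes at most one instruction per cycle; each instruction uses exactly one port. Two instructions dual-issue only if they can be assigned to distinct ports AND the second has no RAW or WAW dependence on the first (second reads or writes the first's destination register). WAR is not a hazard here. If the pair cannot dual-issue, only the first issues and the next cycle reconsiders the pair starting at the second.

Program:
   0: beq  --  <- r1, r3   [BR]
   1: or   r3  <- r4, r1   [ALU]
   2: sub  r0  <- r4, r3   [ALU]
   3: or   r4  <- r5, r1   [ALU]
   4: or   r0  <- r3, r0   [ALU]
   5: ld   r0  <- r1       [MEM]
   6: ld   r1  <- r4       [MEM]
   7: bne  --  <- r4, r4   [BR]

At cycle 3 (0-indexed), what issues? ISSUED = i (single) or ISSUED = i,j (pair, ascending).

ISSUED = 5

  cy0 -> i0&i1 (beq.BR/or.ALU) dual
  cy1 -> i2&i3 (sub.ALU/or.ALU) dual
  cy2 -> i4 (or.ALU) WAW r0
  cy3 -> i5 (ld.MEM) no-port MEM/MEM
  cy4 -> i6&i7 (ld.MEM/bne.BR) dual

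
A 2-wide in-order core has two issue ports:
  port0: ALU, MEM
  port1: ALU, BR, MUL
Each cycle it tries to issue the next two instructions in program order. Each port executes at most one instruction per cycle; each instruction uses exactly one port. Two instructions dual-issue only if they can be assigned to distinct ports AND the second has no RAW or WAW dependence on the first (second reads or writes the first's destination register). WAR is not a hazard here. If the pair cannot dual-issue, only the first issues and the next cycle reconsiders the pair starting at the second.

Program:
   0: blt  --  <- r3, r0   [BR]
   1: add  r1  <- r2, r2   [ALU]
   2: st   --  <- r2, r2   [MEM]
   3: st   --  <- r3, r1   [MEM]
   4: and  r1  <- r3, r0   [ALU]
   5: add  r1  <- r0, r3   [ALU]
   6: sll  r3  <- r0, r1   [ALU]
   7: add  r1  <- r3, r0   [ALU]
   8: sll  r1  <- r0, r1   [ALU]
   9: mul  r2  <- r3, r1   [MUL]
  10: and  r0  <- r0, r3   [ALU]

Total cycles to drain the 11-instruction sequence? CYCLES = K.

t=0 i0/i1:blt.BR+add.ALU ; 2-wide
t=1 i2:st.MEM ; no-port MEM/MEM
t=2 i3/i4:st.MEM+and.ALU ; 2-wide
t=3 i5:add.ALU ; RAW r1
t=4 i6:sll.ALU ; RAW r3
t=5 i7:add.ALU ; RAW+WAW r1
t=6 i8:sll.ALU ; RAW r1
t=7 i9/i10:mul.MUL+and.ALU ; 2-wide

CYCLES = 8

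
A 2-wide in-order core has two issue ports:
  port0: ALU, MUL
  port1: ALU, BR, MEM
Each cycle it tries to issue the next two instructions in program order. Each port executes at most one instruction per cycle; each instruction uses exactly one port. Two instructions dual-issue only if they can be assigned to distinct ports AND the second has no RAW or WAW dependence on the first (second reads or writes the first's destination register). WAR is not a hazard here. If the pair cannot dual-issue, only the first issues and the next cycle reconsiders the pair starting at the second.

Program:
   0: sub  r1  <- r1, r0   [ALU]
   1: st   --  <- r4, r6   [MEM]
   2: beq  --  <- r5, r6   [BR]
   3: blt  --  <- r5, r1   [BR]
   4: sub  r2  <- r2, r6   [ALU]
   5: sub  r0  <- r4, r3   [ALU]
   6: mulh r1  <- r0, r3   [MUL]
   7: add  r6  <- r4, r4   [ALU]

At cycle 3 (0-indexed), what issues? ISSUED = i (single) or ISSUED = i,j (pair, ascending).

ISSUED = 5

[0] i0&i1  sub;st  -- pair
[1] i2  beq  -- no-port BR/BR
[2] i3&i4  blt;sub  -- pair
[3] i5  sub  -- RAW r0
[4] i6&i7  mulh;add  -- pair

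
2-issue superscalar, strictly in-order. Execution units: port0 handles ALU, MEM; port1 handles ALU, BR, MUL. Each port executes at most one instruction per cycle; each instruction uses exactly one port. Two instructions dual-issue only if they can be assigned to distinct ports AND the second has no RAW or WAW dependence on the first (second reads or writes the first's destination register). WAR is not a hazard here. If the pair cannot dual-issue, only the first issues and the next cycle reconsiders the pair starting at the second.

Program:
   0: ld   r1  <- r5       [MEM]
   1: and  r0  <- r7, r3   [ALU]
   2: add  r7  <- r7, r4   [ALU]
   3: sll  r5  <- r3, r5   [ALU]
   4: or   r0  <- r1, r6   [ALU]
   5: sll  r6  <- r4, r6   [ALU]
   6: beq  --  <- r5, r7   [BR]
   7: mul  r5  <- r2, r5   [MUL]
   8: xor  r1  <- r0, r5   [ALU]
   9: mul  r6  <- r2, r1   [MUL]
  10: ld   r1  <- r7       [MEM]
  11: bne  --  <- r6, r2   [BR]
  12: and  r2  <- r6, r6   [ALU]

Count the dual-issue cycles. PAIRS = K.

PAIRS = 5

[0] i0/i1  ld.MEM+and.ALU  -- pair
[1] i2/i3  add.ALU+sll.ALU  -- pair
[2] i4/i5  or.ALU+sll.ALU  -- pair
[3] i6  beq.BR  -- no-port BR/MUL
[4] i7  mul.MUL  -- RAW r5
[5] i8  xor.ALU  -- RAW r1
[6] i9/i10  mul.MUL+ld.MEM  -- pair
[7] i11/i12  bne.BR+and.ALU  -- pair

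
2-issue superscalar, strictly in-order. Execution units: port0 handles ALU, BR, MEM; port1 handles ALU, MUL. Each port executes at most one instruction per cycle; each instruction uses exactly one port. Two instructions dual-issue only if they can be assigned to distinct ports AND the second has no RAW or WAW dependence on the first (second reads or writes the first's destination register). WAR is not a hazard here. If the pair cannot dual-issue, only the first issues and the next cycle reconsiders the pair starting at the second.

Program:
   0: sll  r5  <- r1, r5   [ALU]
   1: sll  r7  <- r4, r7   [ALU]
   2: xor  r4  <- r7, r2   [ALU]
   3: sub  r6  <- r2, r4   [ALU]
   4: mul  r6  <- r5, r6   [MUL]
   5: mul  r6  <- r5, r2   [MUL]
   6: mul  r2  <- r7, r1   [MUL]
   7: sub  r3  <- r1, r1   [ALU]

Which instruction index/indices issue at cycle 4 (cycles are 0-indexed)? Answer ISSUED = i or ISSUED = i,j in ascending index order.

ISSUED = 5

t=0 i0&i1:sll/sll ; 2-wide
t=1 i2:xor ; RAW r4
t=2 i3:sub ; RAW+WAW r6
t=3 i4:mul ; no-port MUL/MUL
t=4 i5:mul ; no-port MUL/MUL
t=5 i6&i7:mul/sub ; 2-wide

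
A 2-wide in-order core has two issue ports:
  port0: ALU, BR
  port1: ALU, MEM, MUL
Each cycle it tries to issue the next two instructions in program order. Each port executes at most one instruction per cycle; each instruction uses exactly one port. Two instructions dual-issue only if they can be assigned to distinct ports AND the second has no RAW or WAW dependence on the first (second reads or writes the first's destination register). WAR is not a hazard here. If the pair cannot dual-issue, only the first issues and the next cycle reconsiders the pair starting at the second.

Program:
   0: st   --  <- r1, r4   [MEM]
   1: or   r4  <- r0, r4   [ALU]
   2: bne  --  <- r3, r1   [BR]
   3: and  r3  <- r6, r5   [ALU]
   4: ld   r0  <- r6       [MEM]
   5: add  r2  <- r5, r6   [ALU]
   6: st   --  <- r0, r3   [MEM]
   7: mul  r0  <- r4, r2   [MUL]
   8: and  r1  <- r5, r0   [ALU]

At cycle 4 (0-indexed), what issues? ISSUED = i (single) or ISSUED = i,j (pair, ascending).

c0: i0&i1 st+or  pair
c1: i2&i3 bne+and  pair
c2: i4&i5 ld+add  pair
c3: i6 st  no-port MEM/MUL
c4: i7 mul  RAW r0
c5: i8 and  tail

ISSUED = 7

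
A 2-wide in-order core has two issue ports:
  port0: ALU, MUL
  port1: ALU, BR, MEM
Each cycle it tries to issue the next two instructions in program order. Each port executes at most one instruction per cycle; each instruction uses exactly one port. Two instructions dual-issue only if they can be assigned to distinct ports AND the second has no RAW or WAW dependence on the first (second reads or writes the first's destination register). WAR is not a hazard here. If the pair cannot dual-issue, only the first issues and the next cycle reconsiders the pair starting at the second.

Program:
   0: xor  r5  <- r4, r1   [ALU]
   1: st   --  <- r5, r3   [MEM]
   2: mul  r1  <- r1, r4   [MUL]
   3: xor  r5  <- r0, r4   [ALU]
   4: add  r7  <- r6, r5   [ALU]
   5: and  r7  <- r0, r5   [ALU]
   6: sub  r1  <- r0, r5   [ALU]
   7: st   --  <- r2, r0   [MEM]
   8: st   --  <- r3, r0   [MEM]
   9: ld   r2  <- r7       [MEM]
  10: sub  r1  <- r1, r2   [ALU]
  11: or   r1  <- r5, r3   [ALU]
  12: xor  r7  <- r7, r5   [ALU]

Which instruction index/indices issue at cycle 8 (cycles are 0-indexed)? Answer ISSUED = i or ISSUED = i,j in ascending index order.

ISSUED = 10

  cy0 -> i0 (xor) RAW r5
  cy1 -> i1/i2 (st mul) pair
  cy2 -> i3 (xor) RAW r5
  cy3 -> i4 (add) WAW r7
  cy4 -> i5/i6 (and sub) pair
  cy5 -> i7 (st) no-port MEM/MEM
  cy6 -> i8 (st) no-port MEM/MEM
  cy7 -> i9 (ld) RAW r2
  cy8 -> i10 (sub) WAW r1
  cy9 -> i11/i12 (or xor) pair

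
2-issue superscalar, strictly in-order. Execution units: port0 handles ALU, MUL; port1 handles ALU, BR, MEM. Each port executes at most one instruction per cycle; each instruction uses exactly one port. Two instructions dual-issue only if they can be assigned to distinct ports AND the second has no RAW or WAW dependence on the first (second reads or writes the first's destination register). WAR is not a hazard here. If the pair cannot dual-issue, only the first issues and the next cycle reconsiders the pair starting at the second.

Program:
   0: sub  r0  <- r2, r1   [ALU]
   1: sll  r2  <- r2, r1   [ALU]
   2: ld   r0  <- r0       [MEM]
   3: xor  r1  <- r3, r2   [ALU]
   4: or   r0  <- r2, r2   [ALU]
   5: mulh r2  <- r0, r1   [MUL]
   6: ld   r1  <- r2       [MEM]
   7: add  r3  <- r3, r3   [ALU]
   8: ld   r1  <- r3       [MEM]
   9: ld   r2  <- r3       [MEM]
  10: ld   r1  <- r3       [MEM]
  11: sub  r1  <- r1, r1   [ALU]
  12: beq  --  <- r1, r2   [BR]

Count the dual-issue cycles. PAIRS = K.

PAIRS = 3

#0 head=0: sub.ALU sll.ALU i0&i1 2-wide
#1 head=2: ld.MEM xor.ALU i2&i3 2-wide
#2 head=4: or.ALU i4 RAW r0
#3 head=5: mulh.MUL i5 RAW r2
#4 head=6: ld.MEM add.ALU i6&i7 2-wide
#5 head=8: ld.MEM i8 no-port MEM/MEM
#6 head=9: ld.MEM i9 no-port MEM/MEM
#7 head=10: ld.MEM i10 RAW+WAW r1
#8 head=11: sub.ALU i11 RAW r1
#9 head=12: beq.BR i12 tail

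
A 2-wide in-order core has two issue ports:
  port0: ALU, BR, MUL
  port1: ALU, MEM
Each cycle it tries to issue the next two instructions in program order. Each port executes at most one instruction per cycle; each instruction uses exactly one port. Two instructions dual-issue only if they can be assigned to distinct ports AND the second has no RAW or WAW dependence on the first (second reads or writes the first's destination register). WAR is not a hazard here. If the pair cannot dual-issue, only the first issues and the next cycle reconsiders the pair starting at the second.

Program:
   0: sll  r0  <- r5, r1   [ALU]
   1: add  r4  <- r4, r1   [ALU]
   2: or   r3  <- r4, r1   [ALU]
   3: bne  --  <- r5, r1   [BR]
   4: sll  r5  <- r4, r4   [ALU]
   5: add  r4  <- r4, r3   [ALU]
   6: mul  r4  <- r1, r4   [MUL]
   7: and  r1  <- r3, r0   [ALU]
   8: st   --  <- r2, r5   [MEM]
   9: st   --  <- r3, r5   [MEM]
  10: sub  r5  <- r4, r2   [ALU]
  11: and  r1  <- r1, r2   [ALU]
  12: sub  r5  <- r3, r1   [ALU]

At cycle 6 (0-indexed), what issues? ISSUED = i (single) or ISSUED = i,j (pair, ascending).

ISSUED = 11

[0] i0+i1  sll;add  -- 2-wide
[1] i2+i3  or;bne  -- 2-wide
[2] i4+i5  sll;add  -- 2-wide
[3] i6+i7  mul;and  -- 2-wide
[4] i8  st  -- no-port MEM/MEM
[5] i9+i10  st;sub  -- 2-wide
[6] i11  and  -- RAW r1
[7] i12  sub  -- tail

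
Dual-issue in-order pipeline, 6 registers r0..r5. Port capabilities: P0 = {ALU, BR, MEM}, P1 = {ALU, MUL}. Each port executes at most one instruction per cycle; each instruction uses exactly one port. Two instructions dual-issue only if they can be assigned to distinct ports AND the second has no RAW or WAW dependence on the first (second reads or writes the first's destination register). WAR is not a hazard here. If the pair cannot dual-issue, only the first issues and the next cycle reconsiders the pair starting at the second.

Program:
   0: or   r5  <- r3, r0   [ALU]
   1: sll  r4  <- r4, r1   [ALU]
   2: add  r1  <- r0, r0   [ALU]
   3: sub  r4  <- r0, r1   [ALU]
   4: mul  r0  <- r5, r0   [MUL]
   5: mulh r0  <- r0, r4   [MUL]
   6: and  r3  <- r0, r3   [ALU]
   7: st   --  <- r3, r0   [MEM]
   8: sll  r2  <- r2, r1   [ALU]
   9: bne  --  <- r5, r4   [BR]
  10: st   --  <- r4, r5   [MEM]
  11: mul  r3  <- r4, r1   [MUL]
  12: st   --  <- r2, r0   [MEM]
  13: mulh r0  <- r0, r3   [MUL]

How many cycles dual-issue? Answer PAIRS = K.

#0 head=0: or.ALU sll.ALU i0,i1 dual
#1 head=2: add.ALU i2 RAW r1
#2 head=3: sub.ALU mul.MUL i3,i4 dual
#3 head=5: mulh.MUL i5 RAW r0
#4 head=6: and.ALU i6 RAW r3
#5 head=7: st.MEM sll.ALU i7,i8 dual
#6 head=9: bne.BR i9 no-port BR/MEM
#7 head=10: st.MEM mul.MUL i10,i11 dual
#8 head=12: st.MEM mulh.MUL i12,i13 dual

PAIRS = 5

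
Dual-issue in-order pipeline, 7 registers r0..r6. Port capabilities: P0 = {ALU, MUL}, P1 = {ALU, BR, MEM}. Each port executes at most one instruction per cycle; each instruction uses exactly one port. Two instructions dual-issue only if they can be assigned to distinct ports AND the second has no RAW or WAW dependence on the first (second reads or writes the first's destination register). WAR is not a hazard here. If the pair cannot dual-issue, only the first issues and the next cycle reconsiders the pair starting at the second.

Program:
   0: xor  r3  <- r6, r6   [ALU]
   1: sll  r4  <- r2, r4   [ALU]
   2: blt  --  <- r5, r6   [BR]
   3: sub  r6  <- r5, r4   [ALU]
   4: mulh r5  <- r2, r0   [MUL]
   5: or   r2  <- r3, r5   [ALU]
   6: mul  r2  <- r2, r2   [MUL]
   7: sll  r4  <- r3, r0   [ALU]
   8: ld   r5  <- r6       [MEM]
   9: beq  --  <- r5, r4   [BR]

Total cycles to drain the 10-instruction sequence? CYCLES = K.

  cy0 -> i0/i1 (xor/sll) pair
  cy1 -> i2/i3 (blt/sub) pair
  cy2 -> i4 (mulh) RAW r5
  cy3 -> i5 (or) RAW+WAW r2
  cy4 -> i6/i7 (mul/sll) pair
  cy5 -> i8 (ld) no-port MEM/BR
  cy6 -> i9 (beq) tail

CYCLES = 7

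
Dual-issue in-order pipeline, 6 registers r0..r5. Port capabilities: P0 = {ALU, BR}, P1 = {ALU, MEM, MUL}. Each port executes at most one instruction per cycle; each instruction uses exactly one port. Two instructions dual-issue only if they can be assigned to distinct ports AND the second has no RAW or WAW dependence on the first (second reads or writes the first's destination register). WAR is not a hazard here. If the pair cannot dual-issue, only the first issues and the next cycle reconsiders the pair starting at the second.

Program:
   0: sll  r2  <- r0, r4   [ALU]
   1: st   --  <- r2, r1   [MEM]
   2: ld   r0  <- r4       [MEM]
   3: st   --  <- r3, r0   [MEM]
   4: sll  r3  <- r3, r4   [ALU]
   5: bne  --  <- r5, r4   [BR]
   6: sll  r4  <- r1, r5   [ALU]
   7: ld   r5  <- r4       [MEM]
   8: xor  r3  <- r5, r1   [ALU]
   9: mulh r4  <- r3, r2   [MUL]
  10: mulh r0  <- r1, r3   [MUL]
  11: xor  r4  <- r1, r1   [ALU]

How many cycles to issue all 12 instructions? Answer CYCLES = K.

0. sll.ALU @i0  | RAW r2
1. st.MEM @i1  | no-port MEM/MEM
2. ld.MEM @i2  | no-port MEM/MEM
3. st.MEM sll.ALU @i3/i4  | dual
4. bne.BR sll.ALU @i5/i6  | dual
5. ld.MEM @i7  | RAW r5
6. xor.ALU @i8  | RAW r3
7. mulh.MUL @i9  | no-port MUL/MUL
8. mulh.MUL xor.ALU @i10/i11  | dual

CYCLES = 9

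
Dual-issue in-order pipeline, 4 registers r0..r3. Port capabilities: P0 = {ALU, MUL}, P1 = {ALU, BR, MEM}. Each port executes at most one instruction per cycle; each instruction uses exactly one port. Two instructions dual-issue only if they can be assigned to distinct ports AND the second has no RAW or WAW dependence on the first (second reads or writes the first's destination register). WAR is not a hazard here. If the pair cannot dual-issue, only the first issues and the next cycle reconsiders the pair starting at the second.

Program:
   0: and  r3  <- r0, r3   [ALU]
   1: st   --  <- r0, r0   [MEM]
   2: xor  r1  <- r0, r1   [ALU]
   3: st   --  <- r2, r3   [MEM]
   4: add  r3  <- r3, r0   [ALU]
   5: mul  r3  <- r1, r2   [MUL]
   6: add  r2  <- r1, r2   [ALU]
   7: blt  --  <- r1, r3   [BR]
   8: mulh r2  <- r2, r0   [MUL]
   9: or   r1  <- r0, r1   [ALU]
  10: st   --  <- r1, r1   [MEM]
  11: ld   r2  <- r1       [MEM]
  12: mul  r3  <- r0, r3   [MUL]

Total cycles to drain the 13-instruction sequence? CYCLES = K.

CYCLES = 8

c0: i0&i1 and st  pair
c1: i2&i3 xor st  pair
c2: i4 add  WAW r3
c3: i5&i6 mul add  pair
c4: i7&i8 blt mulh  pair
c5: i9 or  RAW r1
c6: i10 st  no-port MEM/MEM
c7: i11&i12 ld mul  pair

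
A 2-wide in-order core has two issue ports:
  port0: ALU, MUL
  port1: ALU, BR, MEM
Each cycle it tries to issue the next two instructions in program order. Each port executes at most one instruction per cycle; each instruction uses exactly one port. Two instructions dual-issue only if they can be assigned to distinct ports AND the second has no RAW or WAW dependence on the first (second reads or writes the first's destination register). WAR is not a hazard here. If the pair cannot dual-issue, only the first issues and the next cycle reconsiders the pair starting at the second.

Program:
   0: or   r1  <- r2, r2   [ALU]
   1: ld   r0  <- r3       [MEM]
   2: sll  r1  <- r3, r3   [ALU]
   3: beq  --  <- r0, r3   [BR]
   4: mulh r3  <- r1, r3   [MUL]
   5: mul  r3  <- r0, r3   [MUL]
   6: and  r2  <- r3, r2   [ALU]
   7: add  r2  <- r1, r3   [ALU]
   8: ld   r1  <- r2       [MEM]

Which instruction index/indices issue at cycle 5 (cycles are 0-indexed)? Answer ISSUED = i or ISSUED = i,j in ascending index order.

[0] i0+i1  or/ld  -- dual
[1] i2+i3  sll/beq  -- dual
[2] i4  mulh  -- no-port MUL/MUL
[3] i5  mul  -- RAW r3
[4] i6  and  -- WAW r2
[5] i7  add  -- RAW r2
[6] i8  ld  -- tail

ISSUED = 7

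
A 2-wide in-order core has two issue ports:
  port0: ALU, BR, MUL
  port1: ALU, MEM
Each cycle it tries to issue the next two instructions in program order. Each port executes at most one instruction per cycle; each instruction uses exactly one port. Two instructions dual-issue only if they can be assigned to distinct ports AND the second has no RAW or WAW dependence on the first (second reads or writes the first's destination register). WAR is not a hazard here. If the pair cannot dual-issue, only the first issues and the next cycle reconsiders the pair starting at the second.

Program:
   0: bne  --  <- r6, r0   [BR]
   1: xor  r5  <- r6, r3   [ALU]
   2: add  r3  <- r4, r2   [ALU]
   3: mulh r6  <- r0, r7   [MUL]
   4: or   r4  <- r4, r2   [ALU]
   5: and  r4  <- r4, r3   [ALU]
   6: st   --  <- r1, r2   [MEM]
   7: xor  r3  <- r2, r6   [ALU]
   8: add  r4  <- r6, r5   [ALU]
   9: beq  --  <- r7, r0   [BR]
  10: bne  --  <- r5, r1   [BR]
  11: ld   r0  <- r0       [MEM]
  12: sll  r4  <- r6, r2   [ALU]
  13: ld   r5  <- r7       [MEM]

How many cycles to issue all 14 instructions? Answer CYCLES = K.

CYCLES = 8

t=0 i0+i1:bne/xor ; dual
t=1 i2+i3:add/mulh ; dual
t=2 i4:or ; RAW+WAW r4
t=3 i5+i6:and/st ; dual
t=4 i7+i8:xor/add ; dual
t=5 i9:beq ; no-port BR/BR
t=6 i10+i11:bne/ld ; dual
t=7 i12+i13:sll/ld ; dual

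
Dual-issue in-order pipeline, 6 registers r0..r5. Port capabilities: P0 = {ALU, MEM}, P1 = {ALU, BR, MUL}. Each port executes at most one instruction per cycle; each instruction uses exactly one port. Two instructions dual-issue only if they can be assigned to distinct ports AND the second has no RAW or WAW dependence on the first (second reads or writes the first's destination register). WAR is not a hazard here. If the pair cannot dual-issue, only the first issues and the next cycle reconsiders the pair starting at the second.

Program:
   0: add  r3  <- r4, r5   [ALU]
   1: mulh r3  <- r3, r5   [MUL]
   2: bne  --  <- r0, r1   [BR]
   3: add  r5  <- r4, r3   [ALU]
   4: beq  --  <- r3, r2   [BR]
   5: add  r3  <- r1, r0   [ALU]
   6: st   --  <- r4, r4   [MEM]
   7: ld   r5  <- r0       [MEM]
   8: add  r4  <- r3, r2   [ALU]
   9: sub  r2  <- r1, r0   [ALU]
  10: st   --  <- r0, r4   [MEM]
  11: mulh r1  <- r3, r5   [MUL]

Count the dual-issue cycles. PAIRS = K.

0. add.ALU @i0  | RAW+WAW r3
1. mulh.MUL @i1  | no-port MUL/BR
2. bne.BR;add.ALU @i2&i3  | 2-wide
3. beq.BR;add.ALU @i4&i5  | 2-wide
4. st.MEM @i6  | no-port MEM/MEM
5. ld.MEM;add.ALU @i7&i8  | 2-wide
6. sub.ALU;st.MEM @i9&i10  | 2-wide
7. mulh.MUL @i11  | tail

PAIRS = 4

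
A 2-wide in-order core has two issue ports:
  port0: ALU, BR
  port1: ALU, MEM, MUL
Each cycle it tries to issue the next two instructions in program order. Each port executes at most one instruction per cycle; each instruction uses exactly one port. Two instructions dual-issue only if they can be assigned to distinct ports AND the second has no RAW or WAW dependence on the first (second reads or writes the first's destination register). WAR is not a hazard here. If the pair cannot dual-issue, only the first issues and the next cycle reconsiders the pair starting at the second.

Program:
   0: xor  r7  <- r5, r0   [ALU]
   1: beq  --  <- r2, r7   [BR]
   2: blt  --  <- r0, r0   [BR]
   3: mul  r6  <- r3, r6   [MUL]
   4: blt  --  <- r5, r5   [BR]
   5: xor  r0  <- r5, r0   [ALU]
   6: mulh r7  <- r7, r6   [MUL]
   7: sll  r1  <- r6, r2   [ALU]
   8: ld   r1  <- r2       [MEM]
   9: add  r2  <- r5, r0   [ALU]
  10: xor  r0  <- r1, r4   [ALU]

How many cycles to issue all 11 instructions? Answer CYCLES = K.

[0] i0  xor  -- RAW r7
[1] i1  beq  -- no-port BR/BR
[2] i2+i3  blt/mul  -- 2-wide
[3] i4+i5  blt/xor  -- 2-wide
[4] i6+i7  mulh/sll  -- 2-wide
[5] i8+i9  ld/add  -- 2-wide
[6] i10  xor  -- tail

CYCLES = 7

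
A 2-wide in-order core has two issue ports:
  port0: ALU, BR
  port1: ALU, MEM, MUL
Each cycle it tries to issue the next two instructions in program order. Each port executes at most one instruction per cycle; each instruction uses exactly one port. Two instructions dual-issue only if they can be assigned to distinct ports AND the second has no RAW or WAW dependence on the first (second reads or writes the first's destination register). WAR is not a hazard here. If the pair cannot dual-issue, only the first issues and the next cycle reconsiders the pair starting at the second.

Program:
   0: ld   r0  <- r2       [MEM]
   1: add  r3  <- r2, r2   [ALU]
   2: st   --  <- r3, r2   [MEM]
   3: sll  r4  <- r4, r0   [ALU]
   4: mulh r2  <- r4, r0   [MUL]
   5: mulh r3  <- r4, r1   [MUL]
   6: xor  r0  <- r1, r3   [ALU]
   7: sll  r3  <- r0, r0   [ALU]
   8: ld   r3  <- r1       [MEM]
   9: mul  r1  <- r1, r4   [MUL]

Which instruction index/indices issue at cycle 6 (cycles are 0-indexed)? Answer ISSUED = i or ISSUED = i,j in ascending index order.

[0] i0,i1  ld add  -- 2-wide
[1] i2,i3  st sll  -- 2-wide
[2] i4  mulh  -- no-port MUL/MUL
[3] i5  mulh  -- RAW r3
[4] i6  xor  -- RAW r0
[5] i7  sll  -- WAW r3
[6] i8  ld  -- no-port MEM/MUL
[7] i9  mul  -- tail

ISSUED = 8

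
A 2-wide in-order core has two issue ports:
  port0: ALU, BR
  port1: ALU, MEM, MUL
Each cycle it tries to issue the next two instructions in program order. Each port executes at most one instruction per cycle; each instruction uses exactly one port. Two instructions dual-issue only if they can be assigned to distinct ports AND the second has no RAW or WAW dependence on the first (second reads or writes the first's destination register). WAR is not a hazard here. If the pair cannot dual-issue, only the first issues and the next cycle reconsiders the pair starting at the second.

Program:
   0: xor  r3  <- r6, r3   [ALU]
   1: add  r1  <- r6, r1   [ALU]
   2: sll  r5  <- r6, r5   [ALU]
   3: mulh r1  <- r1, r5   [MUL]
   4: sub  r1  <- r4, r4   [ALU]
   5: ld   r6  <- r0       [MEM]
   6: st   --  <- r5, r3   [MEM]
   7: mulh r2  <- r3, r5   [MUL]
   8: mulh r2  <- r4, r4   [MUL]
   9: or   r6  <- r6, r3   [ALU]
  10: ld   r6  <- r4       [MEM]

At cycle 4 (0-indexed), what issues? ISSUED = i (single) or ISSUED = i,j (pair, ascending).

#0 head=0: xor+add i0+i1 dual
#1 head=2: sll i2 RAW r5
#2 head=3: mulh i3 WAW r1
#3 head=4: sub+ld i4+i5 dual
#4 head=6: st i6 no-port MEM/MUL
#5 head=7: mulh i7 no-port MUL/MUL
#6 head=8: mulh+or i8+i9 dual
#7 head=10: ld i10 tail

ISSUED = 6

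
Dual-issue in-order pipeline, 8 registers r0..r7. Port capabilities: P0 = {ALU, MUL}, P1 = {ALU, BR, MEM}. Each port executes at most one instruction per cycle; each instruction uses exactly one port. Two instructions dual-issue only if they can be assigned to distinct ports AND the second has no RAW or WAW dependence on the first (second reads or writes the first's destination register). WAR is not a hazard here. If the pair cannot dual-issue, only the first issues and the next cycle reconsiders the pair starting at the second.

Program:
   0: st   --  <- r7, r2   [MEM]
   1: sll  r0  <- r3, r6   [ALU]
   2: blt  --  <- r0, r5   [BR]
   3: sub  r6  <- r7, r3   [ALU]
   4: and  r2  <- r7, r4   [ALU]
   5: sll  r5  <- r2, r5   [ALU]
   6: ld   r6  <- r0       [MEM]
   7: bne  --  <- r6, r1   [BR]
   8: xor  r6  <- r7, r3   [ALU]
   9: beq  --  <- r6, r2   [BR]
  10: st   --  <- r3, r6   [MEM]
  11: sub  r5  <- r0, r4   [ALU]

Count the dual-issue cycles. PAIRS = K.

t=0 i0&i1:st.MEM/sll.ALU ; pair
t=1 i2&i3:blt.BR/sub.ALU ; pair
t=2 i4:and.ALU ; RAW r2
t=3 i5&i6:sll.ALU/ld.MEM ; pair
t=4 i7&i8:bne.BR/xor.ALU ; pair
t=5 i9:beq.BR ; no-port BR/MEM
t=6 i10&i11:st.MEM/sub.ALU ; pair

PAIRS = 5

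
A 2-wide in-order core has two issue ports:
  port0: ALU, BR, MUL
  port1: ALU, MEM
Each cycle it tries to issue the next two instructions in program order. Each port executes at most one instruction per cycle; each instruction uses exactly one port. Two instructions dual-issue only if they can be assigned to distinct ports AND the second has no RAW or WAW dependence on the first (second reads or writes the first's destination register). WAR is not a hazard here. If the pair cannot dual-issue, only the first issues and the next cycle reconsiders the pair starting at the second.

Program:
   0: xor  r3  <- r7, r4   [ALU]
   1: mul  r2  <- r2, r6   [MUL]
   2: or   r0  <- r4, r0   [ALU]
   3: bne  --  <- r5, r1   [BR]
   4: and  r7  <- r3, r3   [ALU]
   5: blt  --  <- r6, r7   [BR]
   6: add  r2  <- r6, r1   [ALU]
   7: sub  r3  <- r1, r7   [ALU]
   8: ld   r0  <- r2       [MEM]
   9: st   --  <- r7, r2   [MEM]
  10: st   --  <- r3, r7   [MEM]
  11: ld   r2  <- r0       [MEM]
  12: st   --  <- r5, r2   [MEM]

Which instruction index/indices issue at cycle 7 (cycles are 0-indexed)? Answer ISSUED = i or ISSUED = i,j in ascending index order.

t=0 i0&i1:xor.ALU;mul.MUL ; 2-wide
t=1 i2&i3:or.ALU;bne.BR ; 2-wide
t=2 i4:and.ALU ; RAW r7
t=3 i5&i6:blt.BR;add.ALU ; 2-wide
t=4 i7&i8:sub.ALU;ld.MEM ; 2-wide
t=5 i9:st.MEM ; no-port MEM/MEM
t=6 i10:st.MEM ; no-port MEM/MEM
t=7 i11:ld.MEM ; no-port MEM/MEM
t=8 i12:st.MEM ; tail

ISSUED = 11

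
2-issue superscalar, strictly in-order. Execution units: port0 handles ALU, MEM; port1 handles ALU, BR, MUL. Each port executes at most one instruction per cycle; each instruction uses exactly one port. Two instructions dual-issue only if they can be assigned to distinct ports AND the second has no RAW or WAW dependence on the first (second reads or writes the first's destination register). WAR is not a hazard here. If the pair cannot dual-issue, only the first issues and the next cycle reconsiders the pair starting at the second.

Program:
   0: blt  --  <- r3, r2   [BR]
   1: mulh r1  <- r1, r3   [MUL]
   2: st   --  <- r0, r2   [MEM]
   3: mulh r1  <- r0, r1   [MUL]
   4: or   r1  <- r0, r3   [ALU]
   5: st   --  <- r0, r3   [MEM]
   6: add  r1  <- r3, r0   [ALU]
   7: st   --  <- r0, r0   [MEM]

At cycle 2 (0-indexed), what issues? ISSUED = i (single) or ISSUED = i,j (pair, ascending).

[0] i0  blt  -- no-port BR/MUL
[1] i1+i2  mulh;st  -- 2-wide
[2] i3  mulh  -- WAW r1
[3] i4+i5  or;st  -- 2-wide
[4] i6+i7  add;st  -- 2-wide

ISSUED = 3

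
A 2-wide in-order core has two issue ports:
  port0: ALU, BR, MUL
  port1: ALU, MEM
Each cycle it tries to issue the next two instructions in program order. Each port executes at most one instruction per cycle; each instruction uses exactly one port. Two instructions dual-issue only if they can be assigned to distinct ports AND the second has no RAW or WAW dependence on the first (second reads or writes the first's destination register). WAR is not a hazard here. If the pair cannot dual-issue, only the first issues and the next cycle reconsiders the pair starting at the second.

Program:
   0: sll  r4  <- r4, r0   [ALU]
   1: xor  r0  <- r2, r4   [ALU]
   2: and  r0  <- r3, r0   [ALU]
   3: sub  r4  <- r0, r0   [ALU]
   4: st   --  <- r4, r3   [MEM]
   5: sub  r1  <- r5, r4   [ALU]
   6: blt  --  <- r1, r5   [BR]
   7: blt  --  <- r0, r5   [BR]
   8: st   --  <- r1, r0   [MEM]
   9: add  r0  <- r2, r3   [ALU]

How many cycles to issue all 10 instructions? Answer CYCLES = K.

CYCLES = 8

c0: i0 sll  RAW r4
c1: i1 xor  RAW+WAW r0
c2: i2 and  RAW r0
c3: i3 sub  RAW r4
c4: i4/i5 st;sub  2-wide
c5: i6 blt  no-port BR/BR
c6: i7/i8 blt;st  2-wide
c7: i9 add  tail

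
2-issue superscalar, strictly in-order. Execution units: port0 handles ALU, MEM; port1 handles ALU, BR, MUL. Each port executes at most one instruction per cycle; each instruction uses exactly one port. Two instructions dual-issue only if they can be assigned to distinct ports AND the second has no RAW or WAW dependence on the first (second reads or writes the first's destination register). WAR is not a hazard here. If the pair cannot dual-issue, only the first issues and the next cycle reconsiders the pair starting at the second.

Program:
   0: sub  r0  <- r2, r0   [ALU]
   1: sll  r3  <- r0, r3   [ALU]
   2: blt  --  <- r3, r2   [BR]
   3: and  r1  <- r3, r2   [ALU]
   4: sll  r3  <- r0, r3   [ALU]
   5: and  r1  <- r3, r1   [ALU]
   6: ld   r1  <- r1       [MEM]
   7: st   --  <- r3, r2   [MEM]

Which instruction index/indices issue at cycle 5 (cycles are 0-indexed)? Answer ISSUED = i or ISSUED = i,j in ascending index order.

ISSUED = 6

t=0 i0:sub.ALU ; RAW r0
t=1 i1:sll.ALU ; RAW r3
t=2 i2/i3:blt.BR;and.ALU ; 2-wide
t=3 i4:sll.ALU ; RAW r3
t=4 i5:and.ALU ; RAW+WAW r1
t=5 i6:ld.MEM ; no-port MEM/MEM
t=6 i7:st.MEM ; tail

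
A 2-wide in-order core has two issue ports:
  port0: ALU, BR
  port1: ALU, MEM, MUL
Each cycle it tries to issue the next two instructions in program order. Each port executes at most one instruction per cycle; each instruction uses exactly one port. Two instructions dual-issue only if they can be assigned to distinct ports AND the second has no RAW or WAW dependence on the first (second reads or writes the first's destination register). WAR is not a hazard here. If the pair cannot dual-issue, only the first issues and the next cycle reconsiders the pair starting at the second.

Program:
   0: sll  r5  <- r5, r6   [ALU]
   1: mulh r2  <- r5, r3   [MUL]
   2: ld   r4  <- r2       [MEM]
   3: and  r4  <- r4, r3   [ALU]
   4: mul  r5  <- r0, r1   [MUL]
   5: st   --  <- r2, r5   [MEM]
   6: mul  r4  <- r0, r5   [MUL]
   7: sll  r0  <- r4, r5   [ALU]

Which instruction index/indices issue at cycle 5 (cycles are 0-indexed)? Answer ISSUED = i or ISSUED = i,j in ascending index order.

ISSUED = 6

  cy0 -> i0 (sll) RAW r5
  cy1 -> i1 (mulh) no-port MUL/MEM
  cy2 -> i2 (ld) RAW+WAW r4
  cy3 -> i3+i4 (and/mul) 2-wide
  cy4 -> i5 (st) no-port MEM/MUL
  cy5 -> i6 (mul) RAW r4
  cy6 -> i7 (sll) tail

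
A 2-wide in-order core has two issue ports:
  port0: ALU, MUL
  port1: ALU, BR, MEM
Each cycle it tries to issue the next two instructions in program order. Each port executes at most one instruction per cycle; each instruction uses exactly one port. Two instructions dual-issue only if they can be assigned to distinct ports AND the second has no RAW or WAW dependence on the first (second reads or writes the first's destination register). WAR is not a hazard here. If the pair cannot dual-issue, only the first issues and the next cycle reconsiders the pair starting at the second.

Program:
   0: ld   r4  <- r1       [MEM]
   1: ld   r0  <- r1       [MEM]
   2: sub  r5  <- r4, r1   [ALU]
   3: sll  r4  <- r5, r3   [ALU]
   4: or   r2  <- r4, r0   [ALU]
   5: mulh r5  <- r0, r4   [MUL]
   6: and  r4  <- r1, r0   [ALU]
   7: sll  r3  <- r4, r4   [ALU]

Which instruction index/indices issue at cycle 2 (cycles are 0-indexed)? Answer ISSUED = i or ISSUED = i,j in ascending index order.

#0 head=0: ld i0 no-port MEM/MEM
#1 head=1: ld+sub i1&i2 dual
#2 head=3: sll i3 RAW r4
#3 head=4: or+mulh i4&i5 dual
#4 head=6: and i6 RAW r4
#5 head=7: sll i7 tail

ISSUED = 3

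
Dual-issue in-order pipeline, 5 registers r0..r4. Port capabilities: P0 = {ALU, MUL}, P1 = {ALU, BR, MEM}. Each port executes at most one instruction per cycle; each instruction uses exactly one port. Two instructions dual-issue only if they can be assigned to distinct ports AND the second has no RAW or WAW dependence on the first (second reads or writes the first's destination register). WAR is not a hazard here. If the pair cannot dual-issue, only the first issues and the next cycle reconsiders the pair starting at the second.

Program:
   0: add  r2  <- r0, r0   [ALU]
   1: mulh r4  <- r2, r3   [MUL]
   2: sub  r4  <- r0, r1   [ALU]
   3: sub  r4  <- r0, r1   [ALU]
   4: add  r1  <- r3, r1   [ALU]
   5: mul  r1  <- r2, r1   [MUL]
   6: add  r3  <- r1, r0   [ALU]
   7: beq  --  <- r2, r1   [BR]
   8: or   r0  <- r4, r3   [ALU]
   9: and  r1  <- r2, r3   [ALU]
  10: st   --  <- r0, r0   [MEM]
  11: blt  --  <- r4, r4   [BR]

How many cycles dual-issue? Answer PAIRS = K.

PAIRS = 3

  cy0 -> i0 (add.ALU) RAW r2
  cy1 -> i1 (mulh.MUL) WAW r4
  cy2 -> i2 (sub.ALU) WAW r4
  cy3 -> i3&i4 (sub.ALU+add.ALU) dual
  cy4 -> i5 (mul.MUL) RAW r1
  cy5 -> i6&i7 (add.ALU+beq.BR) dual
  cy6 -> i8&i9 (or.ALU+and.ALU) dual
  cy7 -> i10 (st.MEM) no-port MEM/BR
  cy8 -> i11 (blt.BR) tail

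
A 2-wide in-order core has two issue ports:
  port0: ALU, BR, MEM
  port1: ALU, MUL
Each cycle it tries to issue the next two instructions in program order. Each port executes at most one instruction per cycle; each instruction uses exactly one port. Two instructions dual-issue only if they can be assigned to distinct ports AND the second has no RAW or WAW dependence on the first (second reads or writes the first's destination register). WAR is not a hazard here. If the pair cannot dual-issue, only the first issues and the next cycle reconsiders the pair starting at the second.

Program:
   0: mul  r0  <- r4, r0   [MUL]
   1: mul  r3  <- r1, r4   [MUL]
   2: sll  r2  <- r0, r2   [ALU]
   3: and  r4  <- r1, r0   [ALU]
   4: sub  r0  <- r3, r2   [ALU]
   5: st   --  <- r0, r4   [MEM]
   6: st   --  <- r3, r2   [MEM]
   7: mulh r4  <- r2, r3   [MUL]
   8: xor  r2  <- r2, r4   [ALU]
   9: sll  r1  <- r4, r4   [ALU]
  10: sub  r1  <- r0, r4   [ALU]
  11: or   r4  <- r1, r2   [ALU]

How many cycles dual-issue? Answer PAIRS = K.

PAIRS = 4

t=0 i0:mul ; no-port MUL/MUL
t=1 i1/i2:mul/sll ; 2-wide
t=2 i3/i4:and/sub ; 2-wide
t=3 i5:st ; no-port MEM/MEM
t=4 i6/i7:st/mulh ; 2-wide
t=5 i8/i9:xor/sll ; 2-wide
t=6 i10:sub ; RAW r1
t=7 i11:or ; tail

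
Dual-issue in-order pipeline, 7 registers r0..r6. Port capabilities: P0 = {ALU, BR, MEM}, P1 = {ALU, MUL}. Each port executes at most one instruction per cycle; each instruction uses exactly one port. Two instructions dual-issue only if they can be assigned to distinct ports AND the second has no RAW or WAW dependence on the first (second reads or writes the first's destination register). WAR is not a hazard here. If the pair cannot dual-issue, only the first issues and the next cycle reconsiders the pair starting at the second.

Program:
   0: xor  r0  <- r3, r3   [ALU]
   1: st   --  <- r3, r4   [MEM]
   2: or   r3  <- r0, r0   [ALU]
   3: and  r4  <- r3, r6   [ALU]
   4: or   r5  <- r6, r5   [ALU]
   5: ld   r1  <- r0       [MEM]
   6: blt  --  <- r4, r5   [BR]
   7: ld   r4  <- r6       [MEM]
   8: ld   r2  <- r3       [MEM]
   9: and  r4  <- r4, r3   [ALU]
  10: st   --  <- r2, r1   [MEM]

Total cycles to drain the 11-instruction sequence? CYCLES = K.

CYCLES = 8

#0 head=0: xor/st i0,i1 pair
#1 head=2: or i2 RAW r3
#2 head=3: and/or i3,i4 pair
#3 head=5: ld i5 no-port MEM/BR
#4 head=6: blt i6 no-port BR/MEM
#5 head=7: ld i7 no-port MEM/MEM
#6 head=8: ld/and i8,i9 pair
#7 head=10: st i10 tail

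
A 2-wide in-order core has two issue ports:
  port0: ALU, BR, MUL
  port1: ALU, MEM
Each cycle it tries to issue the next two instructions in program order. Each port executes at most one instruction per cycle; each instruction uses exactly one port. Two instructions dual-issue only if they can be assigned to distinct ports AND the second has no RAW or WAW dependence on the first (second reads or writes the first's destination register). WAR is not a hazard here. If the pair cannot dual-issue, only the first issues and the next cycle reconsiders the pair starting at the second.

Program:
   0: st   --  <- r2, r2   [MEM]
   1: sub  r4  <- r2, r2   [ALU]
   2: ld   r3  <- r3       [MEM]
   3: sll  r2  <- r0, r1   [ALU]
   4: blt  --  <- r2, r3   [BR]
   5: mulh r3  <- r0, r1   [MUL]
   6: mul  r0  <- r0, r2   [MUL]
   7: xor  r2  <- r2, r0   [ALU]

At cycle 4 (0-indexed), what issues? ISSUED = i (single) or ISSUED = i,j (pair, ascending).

c0: i0,i1 st.MEM+sub.ALU  dual
c1: i2,i3 ld.MEM+sll.ALU  dual
c2: i4 blt.BR  no-port BR/MUL
c3: i5 mulh.MUL  no-port MUL/MUL
c4: i6 mul.MUL  RAW r0
c5: i7 xor.ALU  tail

ISSUED = 6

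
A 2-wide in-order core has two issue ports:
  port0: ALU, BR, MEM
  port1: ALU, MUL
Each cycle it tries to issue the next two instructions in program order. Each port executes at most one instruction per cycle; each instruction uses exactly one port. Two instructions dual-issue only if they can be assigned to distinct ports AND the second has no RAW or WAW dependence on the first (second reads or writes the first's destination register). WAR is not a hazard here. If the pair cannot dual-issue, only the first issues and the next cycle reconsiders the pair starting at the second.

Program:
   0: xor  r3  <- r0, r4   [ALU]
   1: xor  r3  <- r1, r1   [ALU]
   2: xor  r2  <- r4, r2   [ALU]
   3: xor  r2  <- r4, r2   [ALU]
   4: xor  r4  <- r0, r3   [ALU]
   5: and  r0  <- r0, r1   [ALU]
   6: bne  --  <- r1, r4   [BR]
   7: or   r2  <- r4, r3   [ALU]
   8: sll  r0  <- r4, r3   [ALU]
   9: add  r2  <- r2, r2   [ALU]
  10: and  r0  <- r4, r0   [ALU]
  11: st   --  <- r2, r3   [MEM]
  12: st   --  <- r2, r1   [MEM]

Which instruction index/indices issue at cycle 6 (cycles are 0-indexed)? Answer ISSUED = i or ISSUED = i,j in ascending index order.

ISSUED = 11

[0] i0  xor  -- WAW r3
[1] i1/i2  xor/xor  -- 2-wide
[2] i3/i4  xor/xor  -- 2-wide
[3] i5/i6  and/bne  -- 2-wide
[4] i7/i8  or/sll  -- 2-wide
[5] i9/i10  add/and  -- 2-wide
[6] i11  st  -- no-port MEM/MEM
[7] i12  st  -- tail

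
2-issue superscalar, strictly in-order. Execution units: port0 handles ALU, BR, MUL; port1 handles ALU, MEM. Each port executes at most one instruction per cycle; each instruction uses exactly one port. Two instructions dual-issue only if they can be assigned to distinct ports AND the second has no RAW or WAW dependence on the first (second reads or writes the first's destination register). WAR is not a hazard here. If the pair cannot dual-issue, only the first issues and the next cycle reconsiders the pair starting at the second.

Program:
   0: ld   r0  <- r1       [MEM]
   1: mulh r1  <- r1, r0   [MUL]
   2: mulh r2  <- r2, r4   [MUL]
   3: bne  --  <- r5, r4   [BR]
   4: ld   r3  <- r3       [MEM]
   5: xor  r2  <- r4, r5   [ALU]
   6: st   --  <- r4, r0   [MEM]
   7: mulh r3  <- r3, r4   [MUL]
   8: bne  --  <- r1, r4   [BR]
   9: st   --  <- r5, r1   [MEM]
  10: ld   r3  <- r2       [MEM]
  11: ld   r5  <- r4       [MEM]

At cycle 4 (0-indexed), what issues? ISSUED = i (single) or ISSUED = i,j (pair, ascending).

0. ld @i0  | RAW r0
1. mulh @i1  | no-port MUL/MUL
2. mulh @i2  | no-port MUL/BR
3. bne+ld @i3+i4  | 2-wide
4. xor+st @i5+i6  | 2-wide
5. mulh @i7  | no-port MUL/BR
6. bne+st @i8+i9  | 2-wide
7. ld @i10  | no-port MEM/MEM
8. ld @i11  | tail

ISSUED = 5,6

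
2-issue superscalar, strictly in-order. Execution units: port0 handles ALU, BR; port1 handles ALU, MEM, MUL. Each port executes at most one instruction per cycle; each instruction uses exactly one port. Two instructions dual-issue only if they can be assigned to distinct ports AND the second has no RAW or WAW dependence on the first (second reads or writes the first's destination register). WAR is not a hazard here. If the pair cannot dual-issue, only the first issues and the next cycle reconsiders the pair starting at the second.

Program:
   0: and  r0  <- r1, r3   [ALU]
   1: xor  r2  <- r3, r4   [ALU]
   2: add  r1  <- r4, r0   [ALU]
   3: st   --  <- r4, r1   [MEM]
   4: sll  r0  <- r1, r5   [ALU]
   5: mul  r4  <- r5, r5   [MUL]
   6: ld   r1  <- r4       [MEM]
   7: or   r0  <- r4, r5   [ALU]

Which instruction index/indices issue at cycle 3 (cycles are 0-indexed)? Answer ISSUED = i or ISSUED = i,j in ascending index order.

#0 head=0: and/xor i0&i1 dual
#1 head=2: add i2 RAW r1
#2 head=3: st/sll i3&i4 dual
#3 head=5: mul i5 no-port MUL/MEM
#4 head=6: ld/or i6&i7 dual

ISSUED = 5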